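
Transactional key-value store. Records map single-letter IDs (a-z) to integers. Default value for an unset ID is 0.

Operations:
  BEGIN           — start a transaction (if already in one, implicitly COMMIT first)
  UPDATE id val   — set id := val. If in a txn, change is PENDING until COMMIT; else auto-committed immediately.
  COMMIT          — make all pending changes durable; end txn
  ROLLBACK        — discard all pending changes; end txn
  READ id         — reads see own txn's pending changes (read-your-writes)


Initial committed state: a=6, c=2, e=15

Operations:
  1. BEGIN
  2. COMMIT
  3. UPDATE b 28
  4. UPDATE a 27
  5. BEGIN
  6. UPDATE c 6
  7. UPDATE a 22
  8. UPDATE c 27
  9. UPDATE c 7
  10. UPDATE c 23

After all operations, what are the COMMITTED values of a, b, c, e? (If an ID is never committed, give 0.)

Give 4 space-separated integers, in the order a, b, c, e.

Initial committed: {a=6, c=2, e=15}
Op 1: BEGIN: in_txn=True, pending={}
Op 2: COMMIT: merged [] into committed; committed now {a=6, c=2, e=15}
Op 3: UPDATE b=28 (auto-commit; committed b=28)
Op 4: UPDATE a=27 (auto-commit; committed a=27)
Op 5: BEGIN: in_txn=True, pending={}
Op 6: UPDATE c=6 (pending; pending now {c=6})
Op 7: UPDATE a=22 (pending; pending now {a=22, c=6})
Op 8: UPDATE c=27 (pending; pending now {a=22, c=27})
Op 9: UPDATE c=7 (pending; pending now {a=22, c=7})
Op 10: UPDATE c=23 (pending; pending now {a=22, c=23})
Final committed: {a=27, b=28, c=2, e=15}

Answer: 27 28 2 15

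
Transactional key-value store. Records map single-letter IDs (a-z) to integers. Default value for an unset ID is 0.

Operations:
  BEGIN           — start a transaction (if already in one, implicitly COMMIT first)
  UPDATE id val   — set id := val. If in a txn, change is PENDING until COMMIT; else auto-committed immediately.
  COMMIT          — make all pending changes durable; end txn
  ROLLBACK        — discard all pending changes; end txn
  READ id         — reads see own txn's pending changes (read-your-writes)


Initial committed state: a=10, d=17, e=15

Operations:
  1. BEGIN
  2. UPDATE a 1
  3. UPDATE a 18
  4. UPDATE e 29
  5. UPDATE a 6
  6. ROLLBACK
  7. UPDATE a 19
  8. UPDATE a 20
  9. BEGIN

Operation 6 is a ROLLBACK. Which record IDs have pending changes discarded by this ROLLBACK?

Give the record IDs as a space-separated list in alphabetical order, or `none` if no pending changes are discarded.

Answer: a e

Derivation:
Initial committed: {a=10, d=17, e=15}
Op 1: BEGIN: in_txn=True, pending={}
Op 2: UPDATE a=1 (pending; pending now {a=1})
Op 3: UPDATE a=18 (pending; pending now {a=18})
Op 4: UPDATE e=29 (pending; pending now {a=18, e=29})
Op 5: UPDATE a=6 (pending; pending now {a=6, e=29})
Op 6: ROLLBACK: discarded pending ['a', 'e']; in_txn=False
Op 7: UPDATE a=19 (auto-commit; committed a=19)
Op 8: UPDATE a=20 (auto-commit; committed a=20)
Op 9: BEGIN: in_txn=True, pending={}
ROLLBACK at op 6 discards: ['a', 'e']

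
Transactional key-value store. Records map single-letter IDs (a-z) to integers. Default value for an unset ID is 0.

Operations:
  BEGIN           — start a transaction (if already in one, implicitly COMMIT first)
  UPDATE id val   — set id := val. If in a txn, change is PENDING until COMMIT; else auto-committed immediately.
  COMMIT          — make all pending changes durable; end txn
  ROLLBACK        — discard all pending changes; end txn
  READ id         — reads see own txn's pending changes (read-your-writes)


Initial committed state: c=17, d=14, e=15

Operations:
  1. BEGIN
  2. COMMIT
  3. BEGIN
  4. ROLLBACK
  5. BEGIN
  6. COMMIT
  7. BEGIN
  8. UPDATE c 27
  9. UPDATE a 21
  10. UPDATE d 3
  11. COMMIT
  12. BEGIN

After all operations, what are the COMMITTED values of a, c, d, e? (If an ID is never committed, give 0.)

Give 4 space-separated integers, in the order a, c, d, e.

Initial committed: {c=17, d=14, e=15}
Op 1: BEGIN: in_txn=True, pending={}
Op 2: COMMIT: merged [] into committed; committed now {c=17, d=14, e=15}
Op 3: BEGIN: in_txn=True, pending={}
Op 4: ROLLBACK: discarded pending []; in_txn=False
Op 5: BEGIN: in_txn=True, pending={}
Op 6: COMMIT: merged [] into committed; committed now {c=17, d=14, e=15}
Op 7: BEGIN: in_txn=True, pending={}
Op 8: UPDATE c=27 (pending; pending now {c=27})
Op 9: UPDATE a=21 (pending; pending now {a=21, c=27})
Op 10: UPDATE d=3 (pending; pending now {a=21, c=27, d=3})
Op 11: COMMIT: merged ['a', 'c', 'd'] into committed; committed now {a=21, c=27, d=3, e=15}
Op 12: BEGIN: in_txn=True, pending={}
Final committed: {a=21, c=27, d=3, e=15}

Answer: 21 27 3 15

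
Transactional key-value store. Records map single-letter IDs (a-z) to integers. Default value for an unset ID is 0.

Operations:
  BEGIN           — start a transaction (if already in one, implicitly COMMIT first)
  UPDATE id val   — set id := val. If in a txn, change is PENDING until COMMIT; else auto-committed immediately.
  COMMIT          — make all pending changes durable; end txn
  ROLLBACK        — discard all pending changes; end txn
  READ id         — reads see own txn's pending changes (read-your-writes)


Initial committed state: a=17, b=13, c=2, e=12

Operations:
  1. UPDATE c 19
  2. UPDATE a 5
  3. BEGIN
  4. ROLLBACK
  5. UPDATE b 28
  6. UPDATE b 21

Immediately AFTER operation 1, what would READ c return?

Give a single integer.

Initial committed: {a=17, b=13, c=2, e=12}
Op 1: UPDATE c=19 (auto-commit; committed c=19)
After op 1: visible(c) = 19 (pending={}, committed={a=17, b=13, c=19, e=12})

Answer: 19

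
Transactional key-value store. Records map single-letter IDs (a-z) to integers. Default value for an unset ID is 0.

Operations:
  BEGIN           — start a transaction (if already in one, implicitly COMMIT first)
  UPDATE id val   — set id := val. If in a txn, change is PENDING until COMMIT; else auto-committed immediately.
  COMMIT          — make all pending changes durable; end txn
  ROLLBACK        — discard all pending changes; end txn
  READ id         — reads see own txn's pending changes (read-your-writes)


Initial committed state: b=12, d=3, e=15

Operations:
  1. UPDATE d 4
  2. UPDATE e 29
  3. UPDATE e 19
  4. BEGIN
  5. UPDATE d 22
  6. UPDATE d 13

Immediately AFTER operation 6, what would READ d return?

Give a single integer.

Initial committed: {b=12, d=3, e=15}
Op 1: UPDATE d=4 (auto-commit; committed d=4)
Op 2: UPDATE e=29 (auto-commit; committed e=29)
Op 3: UPDATE e=19 (auto-commit; committed e=19)
Op 4: BEGIN: in_txn=True, pending={}
Op 5: UPDATE d=22 (pending; pending now {d=22})
Op 6: UPDATE d=13 (pending; pending now {d=13})
After op 6: visible(d) = 13 (pending={d=13}, committed={b=12, d=4, e=19})

Answer: 13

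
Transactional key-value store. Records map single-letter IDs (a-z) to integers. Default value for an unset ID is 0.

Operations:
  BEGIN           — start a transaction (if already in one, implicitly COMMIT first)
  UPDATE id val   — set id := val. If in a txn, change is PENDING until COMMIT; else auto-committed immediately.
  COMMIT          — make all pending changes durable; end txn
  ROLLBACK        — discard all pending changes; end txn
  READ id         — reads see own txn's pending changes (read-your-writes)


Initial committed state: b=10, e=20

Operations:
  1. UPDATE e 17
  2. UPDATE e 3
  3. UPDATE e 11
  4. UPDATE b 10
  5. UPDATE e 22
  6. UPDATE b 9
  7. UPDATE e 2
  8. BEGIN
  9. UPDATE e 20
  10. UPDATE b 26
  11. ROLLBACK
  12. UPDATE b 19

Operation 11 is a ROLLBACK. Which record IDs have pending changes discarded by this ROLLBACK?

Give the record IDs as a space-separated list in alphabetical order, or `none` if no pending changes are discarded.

Initial committed: {b=10, e=20}
Op 1: UPDATE e=17 (auto-commit; committed e=17)
Op 2: UPDATE e=3 (auto-commit; committed e=3)
Op 3: UPDATE e=11 (auto-commit; committed e=11)
Op 4: UPDATE b=10 (auto-commit; committed b=10)
Op 5: UPDATE e=22 (auto-commit; committed e=22)
Op 6: UPDATE b=9 (auto-commit; committed b=9)
Op 7: UPDATE e=2 (auto-commit; committed e=2)
Op 8: BEGIN: in_txn=True, pending={}
Op 9: UPDATE e=20 (pending; pending now {e=20})
Op 10: UPDATE b=26 (pending; pending now {b=26, e=20})
Op 11: ROLLBACK: discarded pending ['b', 'e']; in_txn=False
Op 12: UPDATE b=19 (auto-commit; committed b=19)
ROLLBACK at op 11 discards: ['b', 'e']

Answer: b e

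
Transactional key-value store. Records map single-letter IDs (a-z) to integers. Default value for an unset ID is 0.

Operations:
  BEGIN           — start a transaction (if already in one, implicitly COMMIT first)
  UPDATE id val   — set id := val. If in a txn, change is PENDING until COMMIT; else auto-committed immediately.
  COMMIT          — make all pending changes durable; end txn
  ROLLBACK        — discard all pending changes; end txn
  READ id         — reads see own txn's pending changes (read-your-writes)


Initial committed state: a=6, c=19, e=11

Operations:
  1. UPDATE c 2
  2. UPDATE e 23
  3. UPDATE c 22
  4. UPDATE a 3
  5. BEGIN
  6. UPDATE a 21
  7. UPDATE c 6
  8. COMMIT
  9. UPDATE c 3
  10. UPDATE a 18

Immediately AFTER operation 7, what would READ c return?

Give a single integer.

Initial committed: {a=6, c=19, e=11}
Op 1: UPDATE c=2 (auto-commit; committed c=2)
Op 2: UPDATE e=23 (auto-commit; committed e=23)
Op 3: UPDATE c=22 (auto-commit; committed c=22)
Op 4: UPDATE a=3 (auto-commit; committed a=3)
Op 5: BEGIN: in_txn=True, pending={}
Op 6: UPDATE a=21 (pending; pending now {a=21})
Op 7: UPDATE c=6 (pending; pending now {a=21, c=6})
After op 7: visible(c) = 6 (pending={a=21, c=6}, committed={a=3, c=22, e=23})

Answer: 6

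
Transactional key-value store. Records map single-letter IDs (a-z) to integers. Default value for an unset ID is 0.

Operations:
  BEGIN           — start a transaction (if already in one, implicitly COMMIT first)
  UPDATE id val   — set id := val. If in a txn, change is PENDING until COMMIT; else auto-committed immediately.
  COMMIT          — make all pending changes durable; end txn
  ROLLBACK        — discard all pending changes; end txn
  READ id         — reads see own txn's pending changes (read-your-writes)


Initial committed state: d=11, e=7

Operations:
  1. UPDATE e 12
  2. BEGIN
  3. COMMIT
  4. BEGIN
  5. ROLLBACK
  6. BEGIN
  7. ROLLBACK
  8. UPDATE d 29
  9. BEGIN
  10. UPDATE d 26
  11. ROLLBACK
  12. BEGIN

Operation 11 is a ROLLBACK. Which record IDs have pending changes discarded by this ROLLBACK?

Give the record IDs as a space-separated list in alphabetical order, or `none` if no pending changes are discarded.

Initial committed: {d=11, e=7}
Op 1: UPDATE e=12 (auto-commit; committed e=12)
Op 2: BEGIN: in_txn=True, pending={}
Op 3: COMMIT: merged [] into committed; committed now {d=11, e=12}
Op 4: BEGIN: in_txn=True, pending={}
Op 5: ROLLBACK: discarded pending []; in_txn=False
Op 6: BEGIN: in_txn=True, pending={}
Op 7: ROLLBACK: discarded pending []; in_txn=False
Op 8: UPDATE d=29 (auto-commit; committed d=29)
Op 9: BEGIN: in_txn=True, pending={}
Op 10: UPDATE d=26 (pending; pending now {d=26})
Op 11: ROLLBACK: discarded pending ['d']; in_txn=False
Op 12: BEGIN: in_txn=True, pending={}
ROLLBACK at op 11 discards: ['d']

Answer: d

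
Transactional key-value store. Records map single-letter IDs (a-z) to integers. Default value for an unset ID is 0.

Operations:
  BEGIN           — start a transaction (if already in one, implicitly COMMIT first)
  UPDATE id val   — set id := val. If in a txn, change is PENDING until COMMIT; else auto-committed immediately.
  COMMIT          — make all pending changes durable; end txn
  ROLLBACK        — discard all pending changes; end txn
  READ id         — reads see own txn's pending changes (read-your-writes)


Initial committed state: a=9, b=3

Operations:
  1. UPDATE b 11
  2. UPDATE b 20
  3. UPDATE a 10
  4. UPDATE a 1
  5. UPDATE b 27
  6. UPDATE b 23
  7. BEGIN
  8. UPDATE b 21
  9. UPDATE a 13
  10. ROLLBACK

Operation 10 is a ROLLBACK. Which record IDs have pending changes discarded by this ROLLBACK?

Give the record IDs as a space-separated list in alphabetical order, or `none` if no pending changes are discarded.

Initial committed: {a=9, b=3}
Op 1: UPDATE b=11 (auto-commit; committed b=11)
Op 2: UPDATE b=20 (auto-commit; committed b=20)
Op 3: UPDATE a=10 (auto-commit; committed a=10)
Op 4: UPDATE a=1 (auto-commit; committed a=1)
Op 5: UPDATE b=27 (auto-commit; committed b=27)
Op 6: UPDATE b=23 (auto-commit; committed b=23)
Op 7: BEGIN: in_txn=True, pending={}
Op 8: UPDATE b=21 (pending; pending now {b=21})
Op 9: UPDATE a=13 (pending; pending now {a=13, b=21})
Op 10: ROLLBACK: discarded pending ['a', 'b']; in_txn=False
ROLLBACK at op 10 discards: ['a', 'b']

Answer: a b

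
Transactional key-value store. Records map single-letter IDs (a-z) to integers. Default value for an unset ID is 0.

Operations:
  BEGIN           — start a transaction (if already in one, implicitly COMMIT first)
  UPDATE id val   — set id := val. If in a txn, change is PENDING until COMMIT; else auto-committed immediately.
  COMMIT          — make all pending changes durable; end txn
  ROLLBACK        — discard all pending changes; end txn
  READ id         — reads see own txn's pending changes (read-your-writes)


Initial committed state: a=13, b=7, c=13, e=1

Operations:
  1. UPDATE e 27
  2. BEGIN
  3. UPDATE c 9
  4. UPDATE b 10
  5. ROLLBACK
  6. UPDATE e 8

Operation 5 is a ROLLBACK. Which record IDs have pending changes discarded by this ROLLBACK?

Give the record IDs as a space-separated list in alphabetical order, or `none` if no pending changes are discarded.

Answer: b c

Derivation:
Initial committed: {a=13, b=7, c=13, e=1}
Op 1: UPDATE e=27 (auto-commit; committed e=27)
Op 2: BEGIN: in_txn=True, pending={}
Op 3: UPDATE c=9 (pending; pending now {c=9})
Op 4: UPDATE b=10 (pending; pending now {b=10, c=9})
Op 5: ROLLBACK: discarded pending ['b', 'c']; in_txn=False
Op 6: UPDATE e=8 (auto-commit; committed e=8)
ROLLBACK at op 5 discards: ['b', 'c']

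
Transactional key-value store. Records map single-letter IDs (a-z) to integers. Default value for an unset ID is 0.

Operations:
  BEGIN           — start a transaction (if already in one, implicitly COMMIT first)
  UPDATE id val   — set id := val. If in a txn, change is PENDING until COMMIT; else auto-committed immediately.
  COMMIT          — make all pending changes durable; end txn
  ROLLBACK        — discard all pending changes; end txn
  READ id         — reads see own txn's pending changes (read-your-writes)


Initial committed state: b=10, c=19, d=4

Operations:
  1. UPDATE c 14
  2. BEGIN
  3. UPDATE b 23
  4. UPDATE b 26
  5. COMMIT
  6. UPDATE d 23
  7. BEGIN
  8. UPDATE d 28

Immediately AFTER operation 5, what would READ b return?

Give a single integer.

Initial committed: {b=10, c=19, d=4}
Op 1: UPDATE c=14 (auto-commit; committed c=14)
Op 2: BEGIN: in_txn=True, pending={}
Op 3: UPDATE b=23 (pending; pending now {b=23})
Op 4: UPDATE b=26 (pending; pending now {b=26})
Op 5: COMMIT: merged ['b'] into committed; committed now {b=26, c=14, d=4}
After op 5: visible(b) = 26 (pending={}, committed={b=26, c=14, d=4})

Answer: 26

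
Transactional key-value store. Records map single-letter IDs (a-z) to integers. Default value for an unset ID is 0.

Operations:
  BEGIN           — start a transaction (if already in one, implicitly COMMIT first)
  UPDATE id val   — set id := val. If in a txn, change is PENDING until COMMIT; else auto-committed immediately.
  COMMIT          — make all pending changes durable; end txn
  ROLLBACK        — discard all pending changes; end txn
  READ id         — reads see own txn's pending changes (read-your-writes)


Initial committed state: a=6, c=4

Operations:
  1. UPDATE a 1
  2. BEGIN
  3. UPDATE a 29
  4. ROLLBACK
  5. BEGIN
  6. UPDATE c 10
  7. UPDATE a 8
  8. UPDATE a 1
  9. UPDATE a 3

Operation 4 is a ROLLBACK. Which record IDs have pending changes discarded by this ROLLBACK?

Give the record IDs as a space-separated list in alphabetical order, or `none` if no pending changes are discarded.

Answer: a

Derivation:
Initial committed: {a=6, c=4}
Op 1: UPDATE a=1 (auto-commit; committed a=1)
Op 2: BEGIN: in_txn=True, pending={}
Op 3: UPDATE a=29 (pending; pending now {a=29})
Op 4: ROLLBACK: discarded pending ['a']; in_txn=False
Op 5: BEGIN: in_txn=True, pending={}
Op 6: UPDATE c=10 (pending; pending now {c=10})
Op 7: UPDATE a=8 (pending; pending now {a=8, c=10})
Op 8: UPDATE a=1 (pending; pending now {a=1, c=10})
Op 9: UPDATE a=3 (pending; pending now {a=3, c=10})
ROLLBACK at op 4 discards: ['a']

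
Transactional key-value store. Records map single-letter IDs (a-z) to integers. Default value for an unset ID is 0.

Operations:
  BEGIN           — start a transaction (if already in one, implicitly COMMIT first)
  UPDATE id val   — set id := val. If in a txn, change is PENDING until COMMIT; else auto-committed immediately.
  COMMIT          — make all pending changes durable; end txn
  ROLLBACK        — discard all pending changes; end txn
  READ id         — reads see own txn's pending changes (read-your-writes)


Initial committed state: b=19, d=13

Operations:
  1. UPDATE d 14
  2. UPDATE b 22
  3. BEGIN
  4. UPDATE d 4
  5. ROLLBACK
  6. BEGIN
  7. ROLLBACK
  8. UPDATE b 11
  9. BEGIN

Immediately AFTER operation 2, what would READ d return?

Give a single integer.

Initial committed: {b=19, d=13}
Op 1: UPDATE d=14 (auto-commit; committed d=14)
Op 2: UPDATE b=22 (auto-commit; committed b=22)
After op 2: visible(d) = 14 (pending={}, committed={b=22, d=14})

Answer: 14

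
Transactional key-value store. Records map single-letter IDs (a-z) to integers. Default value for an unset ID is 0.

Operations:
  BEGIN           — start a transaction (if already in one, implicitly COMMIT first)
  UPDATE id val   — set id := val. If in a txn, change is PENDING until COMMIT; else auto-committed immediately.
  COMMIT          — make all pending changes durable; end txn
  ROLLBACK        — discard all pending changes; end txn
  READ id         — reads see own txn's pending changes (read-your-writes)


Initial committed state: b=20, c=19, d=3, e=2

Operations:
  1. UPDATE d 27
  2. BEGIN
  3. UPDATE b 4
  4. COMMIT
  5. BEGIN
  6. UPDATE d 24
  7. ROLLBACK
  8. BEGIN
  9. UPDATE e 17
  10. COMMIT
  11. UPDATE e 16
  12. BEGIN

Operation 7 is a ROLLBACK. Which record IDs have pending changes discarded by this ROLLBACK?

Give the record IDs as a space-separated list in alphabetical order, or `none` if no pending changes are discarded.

Answer: d

Derivation:
Initial committed: {b=20, c=19, d=3, e=2}
Op 1: UPDATE d=27 (auto-commit; committed d=27)
Op 2: BEGIN: in_txn=True, pending={}
Op 3: UPDATE b=4 (pending; pending now {b=4})
Op 4: COMMIT: merged ['b'] into committed; committed now {b=4, c=19, d=27, e=2}
Op 5: BEGIN: in_txn=True, pending={}
Op 6: UPDATE d=24 (pending; pending now {d=24})
Op 7: ROLLBACK: discarded pending ['d']; in_txn=False
Op 8: BEGIN: in_txn=True, pending={}
Op 9: UPDATE e=17 (pending; pending now {e=17})
Op 10: COMMIT: merged ['e'] into committed; committed now {b=4, c=19, d=27, e=17}
Op 11: UPDATE e=16 (auto-commit; committed e=16)
Op 12: BEGIN: in_txn=True, pending={}
ROLLBACK at op 7 discards: ['d']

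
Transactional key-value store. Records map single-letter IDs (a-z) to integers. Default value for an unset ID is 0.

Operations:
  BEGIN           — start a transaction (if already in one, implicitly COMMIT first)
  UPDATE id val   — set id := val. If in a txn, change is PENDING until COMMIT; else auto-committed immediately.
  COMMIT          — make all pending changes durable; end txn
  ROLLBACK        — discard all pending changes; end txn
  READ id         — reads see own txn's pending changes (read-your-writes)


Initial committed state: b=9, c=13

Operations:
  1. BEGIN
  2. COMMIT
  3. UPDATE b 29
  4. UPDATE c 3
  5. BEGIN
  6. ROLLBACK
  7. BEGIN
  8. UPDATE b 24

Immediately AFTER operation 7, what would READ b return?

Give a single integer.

Answer: 29

Derivation:
Initial committed: {b=9, c=13}
Op 1: BEGIN: in_txn=True, pending={}
Op 2: COMMIT: merged [] into committed; committed now {b=9, c=13}
Op 3: UPDATE b=29 (auto-commit; committed b=29)
Op 4: UPDATE c=3 (auto-commit; committed c=3)
Op 5: BEGIN: in_txn=True, pending={}
Op 6: ROLLBACK: discarded pending []; in_txn=False
Op 7: BEGIN: in_txn=True, pending={}
After op 7: visible(b) = 29 (pending={}, committed={b=29, c=3})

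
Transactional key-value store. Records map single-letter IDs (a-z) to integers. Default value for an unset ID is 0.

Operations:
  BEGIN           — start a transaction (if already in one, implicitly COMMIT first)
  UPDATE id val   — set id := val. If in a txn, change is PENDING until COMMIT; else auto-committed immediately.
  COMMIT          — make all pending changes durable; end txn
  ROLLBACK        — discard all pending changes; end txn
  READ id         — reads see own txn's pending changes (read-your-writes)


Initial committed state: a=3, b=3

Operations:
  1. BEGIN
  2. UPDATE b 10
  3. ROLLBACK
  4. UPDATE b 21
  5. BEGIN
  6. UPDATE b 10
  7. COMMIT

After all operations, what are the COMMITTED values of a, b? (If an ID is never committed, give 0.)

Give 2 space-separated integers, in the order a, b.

Answer: 3 10

Derivation:
Initial committed: {a=3, b=3}
Op 1: BEGIN: in_txn=True, pending={}
Op 2: UPDATE b=10 (pending; pending now {b=10})
Op 3: ROLLBACK: discarded pending ['b']; in_txn=False
Op 4: UPDATE b=21 (auto-commit; committed b=21)
Op 5: BEGIN: in_txn=True, pending={}
Op 6: UPDATE b=10 (pending; pending now {b=10})
Op 7: COMMIT: merged ['b'] into committed; committed now {a=3, b=10}
Final committed: {a=3, b=10}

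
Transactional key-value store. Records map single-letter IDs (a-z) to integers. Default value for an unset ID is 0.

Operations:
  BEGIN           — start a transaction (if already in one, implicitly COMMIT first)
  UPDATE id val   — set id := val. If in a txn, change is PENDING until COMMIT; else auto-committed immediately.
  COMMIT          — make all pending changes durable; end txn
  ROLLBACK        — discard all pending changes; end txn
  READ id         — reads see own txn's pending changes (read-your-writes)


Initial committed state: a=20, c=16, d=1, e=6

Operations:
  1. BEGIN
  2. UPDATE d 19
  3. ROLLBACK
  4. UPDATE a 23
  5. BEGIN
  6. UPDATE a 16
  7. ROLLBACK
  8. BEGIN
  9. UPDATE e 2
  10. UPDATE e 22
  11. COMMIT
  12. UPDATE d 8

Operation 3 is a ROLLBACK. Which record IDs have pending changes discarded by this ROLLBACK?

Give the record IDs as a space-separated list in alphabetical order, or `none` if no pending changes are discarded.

Answer: d

Derivation:
Initial committed: {a=20, c=16, d=1, e=6}
Op 1: BEGIN: in_txn=True, pending={}
Op 2: UPDATE d=19 (pending; pending now {d=19})
Op 3: ROLLBACK: discarded pending ['d']; in_txn=False
Op 4: UPDATE a=23 (auto-commit; committed a=23)
Op 5: BEGIN: in_txn=True, pending={}
Op 6: UPDATE a=16 (pending; pending now {a=16})
Op 7: ROLLBACK: discarded pending ['a']; in_txn=False
Op 8: BEGIN: in_txn=True, pending={}
Op 9: UPDATE e=2 (pending; pending now {e=2})
Op 10: UPDATE e=22 (pending; pending now {e=22})
Op 11: COMMIT: merged ['e'] into committed; committed now {a=23, c=16, d=1, e=22}
Op 12: UPDATE d=8 (auto-commit; committed d=8)
ROLLBACK at op 3 discards: ['d']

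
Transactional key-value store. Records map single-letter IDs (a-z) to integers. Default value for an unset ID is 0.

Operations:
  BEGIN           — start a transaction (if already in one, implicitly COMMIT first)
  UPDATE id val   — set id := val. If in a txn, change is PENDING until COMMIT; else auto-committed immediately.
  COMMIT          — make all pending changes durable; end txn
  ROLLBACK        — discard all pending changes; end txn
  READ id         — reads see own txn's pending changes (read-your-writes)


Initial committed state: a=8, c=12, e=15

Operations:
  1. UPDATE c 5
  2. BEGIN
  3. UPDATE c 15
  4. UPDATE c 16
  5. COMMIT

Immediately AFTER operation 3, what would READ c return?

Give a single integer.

Answer: 15

Derivation:
Initial committed: {a=8, c=12, e=15}
Op 1: UPDATE c=5 (auto-commit; committed c=5)
Op 2: BEGIN: in_txn=True, pending={}
Op 3: UPDATE c=15 (pending; pending now {c=15})
After op 3: visible(c) = 15 (pending={c=15}, committed={a=8, c=5, e=15})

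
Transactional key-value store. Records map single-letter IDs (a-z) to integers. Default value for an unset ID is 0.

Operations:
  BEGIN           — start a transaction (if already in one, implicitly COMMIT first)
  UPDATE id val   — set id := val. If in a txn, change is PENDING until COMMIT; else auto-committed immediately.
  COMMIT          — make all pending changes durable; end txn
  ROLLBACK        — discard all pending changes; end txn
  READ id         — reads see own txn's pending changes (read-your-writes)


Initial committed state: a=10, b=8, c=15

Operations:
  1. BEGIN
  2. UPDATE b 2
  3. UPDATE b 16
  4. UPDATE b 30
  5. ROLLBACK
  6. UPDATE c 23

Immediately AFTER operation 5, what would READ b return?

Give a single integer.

Answer: 8

Derivation:
Initial committed: {a=10, b=8, c=15}
Op 1: BEGIN: in_txn=True, pending={}
Op 2: UPDATE b=2 (pending; pending now {b=2})
Op 3: UPDATE b=16 (pending; pending now {b=16})
Op 4: UPDATE b=30 (pending; pending now {b=30})
Op 5: ROLLBACK: discarded pending ['b']; in_txn=False
After op 5: visible(b) = 8 (pending={}, committed={a=10, b=8, c=15})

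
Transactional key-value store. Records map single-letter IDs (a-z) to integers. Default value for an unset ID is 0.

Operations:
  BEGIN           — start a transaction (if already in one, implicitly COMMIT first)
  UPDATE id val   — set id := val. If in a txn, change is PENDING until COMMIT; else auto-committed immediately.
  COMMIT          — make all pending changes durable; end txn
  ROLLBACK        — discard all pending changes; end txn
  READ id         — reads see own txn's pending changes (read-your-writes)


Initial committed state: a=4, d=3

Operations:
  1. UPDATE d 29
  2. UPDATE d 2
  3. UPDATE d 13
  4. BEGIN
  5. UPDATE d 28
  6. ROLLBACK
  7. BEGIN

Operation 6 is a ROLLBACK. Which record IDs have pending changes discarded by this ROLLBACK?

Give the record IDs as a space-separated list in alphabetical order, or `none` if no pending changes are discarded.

Initial committed: {a=4, d=3}
Op 1: UPDATE d=29 (auto-commit; committed d=29)
Op 2: UPDATE d=2 (auto-commit; committed d=2)
Op 3: UPDATE d=13 (auto-commit; committed d=13)
Op 4: BEGIN: in_txn=True, pending={}
Op 5: UPDATE d=28 (pending; pending now {d=28})
Op 6: ROLLBACK: discarded pending ['d']; in_txn=False
Op 7: BEGIN: in_txn=True, pending={}
ROLLBACK at op 6 discards: ['d']

Answer: d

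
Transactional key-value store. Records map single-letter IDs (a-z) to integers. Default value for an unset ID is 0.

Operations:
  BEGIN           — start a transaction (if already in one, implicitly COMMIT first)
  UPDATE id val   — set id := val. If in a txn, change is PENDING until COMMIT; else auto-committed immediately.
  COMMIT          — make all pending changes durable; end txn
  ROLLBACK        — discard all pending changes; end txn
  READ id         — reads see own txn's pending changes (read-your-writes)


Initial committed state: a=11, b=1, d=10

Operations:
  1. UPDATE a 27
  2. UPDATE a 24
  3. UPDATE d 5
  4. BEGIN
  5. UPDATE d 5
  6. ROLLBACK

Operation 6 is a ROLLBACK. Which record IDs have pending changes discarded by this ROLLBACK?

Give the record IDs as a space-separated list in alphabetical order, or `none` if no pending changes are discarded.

Answer: d

Derivation:
Initial committed: {a=11, b=1, d=10}
Op 1: UPDATE a=27 (auto-commit; committed a=27)
Op 2: UPDATE a=24 (auto-commit; committed a=24)
Op 3: UPDATE d=5 (auto-commit; committed d=5)
Op 4: BEGIN: in_txn=True, pending={}
Op 5: UPDATE d=5 (pending; pending now {d=5})
Op 6: ROLLBACK: discarded pending ['d']; in_txn=False
ROLLBACK at op 6 discards: ['d']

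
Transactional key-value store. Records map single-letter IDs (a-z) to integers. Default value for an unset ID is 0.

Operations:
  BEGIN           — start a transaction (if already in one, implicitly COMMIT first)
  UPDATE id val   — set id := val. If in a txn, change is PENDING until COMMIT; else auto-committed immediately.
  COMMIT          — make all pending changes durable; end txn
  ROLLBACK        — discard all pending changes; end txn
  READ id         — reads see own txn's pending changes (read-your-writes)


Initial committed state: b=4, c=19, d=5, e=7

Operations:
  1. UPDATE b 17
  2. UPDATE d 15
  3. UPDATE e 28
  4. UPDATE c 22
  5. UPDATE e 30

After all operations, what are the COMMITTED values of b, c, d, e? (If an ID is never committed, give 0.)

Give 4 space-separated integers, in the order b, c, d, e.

Answer: 17 22 15 30

Derivation:
Initial committed: {b=4, c=19, d=5, e=7}
Op 1: UPDATE b=17 (auto-commit; committed b=17)
Op 2: UPDATE d=15 (auto-commit; committed d=15)
Op 3: UPDATE e=28 (auto-commit; committed e=28)
Op 4: UPDATE c=22 (auto-commit; committed c=22)
Op 5: UPDATE e=30 (auto-commit; committed e=30)
Final committed: {b=17, c=22, d=15, e=30}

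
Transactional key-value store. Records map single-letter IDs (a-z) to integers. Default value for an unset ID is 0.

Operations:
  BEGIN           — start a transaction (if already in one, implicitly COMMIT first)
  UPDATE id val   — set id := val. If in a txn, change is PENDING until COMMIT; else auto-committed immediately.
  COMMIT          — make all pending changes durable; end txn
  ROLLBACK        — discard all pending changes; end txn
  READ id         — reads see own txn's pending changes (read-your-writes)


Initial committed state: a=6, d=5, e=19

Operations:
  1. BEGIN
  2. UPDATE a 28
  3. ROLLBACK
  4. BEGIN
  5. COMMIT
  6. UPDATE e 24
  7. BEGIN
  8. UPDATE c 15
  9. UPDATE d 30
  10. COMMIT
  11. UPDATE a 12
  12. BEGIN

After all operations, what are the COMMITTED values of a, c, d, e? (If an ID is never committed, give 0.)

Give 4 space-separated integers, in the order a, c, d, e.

Answer: 12 15 30 24

Derivation:
Initial committed: {a=6, d=5, e=19}
Op 1: BEGIN: in_txn=True, pending={}
Op 2: UPDATE a=28 (pending; pending now {a=28})
Op 3: ROLLBACK: discarded pending ['a']; in_txn=False
Op 4: BEGIN: in_txn=True, pending={}
Op 5: COMMIT: merged [] into committed; committed now {a=6, d=5, e=19}
Op 6: UPDATE e=24 (auto-commit; committed e=24)
Op 7: BEGIN: in_txn=True, pending={}
Op 8: UPDATE c=15 (pending; pending now {c=15})
Op 9: UPDATE d=30 (pending; pending now {c=15, d=30})
Op 10: COMMIT: merged ['c', 'd'] into committed; committed now {a=6, c=15, d=30, e=24}
Op 11: UPDATE a=12 (auto-commit; committed a=12)
Op 12: BEGIN: in_txn=True, pending={}
Final committed: {a=12, c=15, d=30, e=24}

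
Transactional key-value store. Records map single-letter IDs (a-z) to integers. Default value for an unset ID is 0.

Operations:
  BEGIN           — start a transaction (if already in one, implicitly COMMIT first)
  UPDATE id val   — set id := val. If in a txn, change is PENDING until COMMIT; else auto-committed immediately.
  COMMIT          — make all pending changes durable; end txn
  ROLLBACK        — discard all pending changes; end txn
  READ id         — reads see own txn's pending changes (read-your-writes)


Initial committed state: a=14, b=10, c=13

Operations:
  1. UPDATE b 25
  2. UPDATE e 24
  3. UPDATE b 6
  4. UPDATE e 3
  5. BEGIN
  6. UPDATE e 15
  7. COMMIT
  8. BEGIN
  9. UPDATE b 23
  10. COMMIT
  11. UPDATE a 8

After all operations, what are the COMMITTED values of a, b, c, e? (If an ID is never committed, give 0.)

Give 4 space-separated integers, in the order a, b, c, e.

Initial committed: {a=14, b=10, c=13}
Op 1: UPDATE b=25 (auto-commit; committed b=25)
Op 2: UPDATE e=24 (auto-commit; committed e=24)
Op 3: UPDATE b=6 (auto-commit; committed b=6)
Op 4: UPDATE e=3 (auto-commit; committed e=3)
Op 5: BEGIN: in_txn=True, pending={}
Op 6: UPDATE e=15 (pending; pending now {e=15})
Op 7: COMMIT: merged ['e'] into committed; committed now {a=14, b=6, c=13, e=15}
Op 8: BEGIN: in_txn=True, pending={}
Op 9: UPDATE b=23 (pending; pending now {b=23})
Op 10: COMMIT: merged ['b'] into committed; committed now {a=14, b=23, c=13, e=15}
Op 11: UPDATE a=8 (auto-commit; committed a=8)
Final committed: {a=8, b=23, c=13, e=15}

Answer: 8 23 13 15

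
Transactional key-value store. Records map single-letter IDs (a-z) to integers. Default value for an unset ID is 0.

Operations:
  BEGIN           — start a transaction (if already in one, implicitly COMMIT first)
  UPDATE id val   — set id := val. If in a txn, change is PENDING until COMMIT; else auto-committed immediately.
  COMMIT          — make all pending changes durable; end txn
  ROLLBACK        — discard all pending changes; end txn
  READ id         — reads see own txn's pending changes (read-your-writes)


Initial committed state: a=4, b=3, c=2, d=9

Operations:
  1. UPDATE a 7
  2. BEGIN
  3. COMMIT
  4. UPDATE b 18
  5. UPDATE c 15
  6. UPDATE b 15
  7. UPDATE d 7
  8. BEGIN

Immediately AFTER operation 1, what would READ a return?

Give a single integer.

Initial committed: {a=4, b=3, c=2, d=9}
Op 1: UPDATE a=7 (auto-commit; committed a=7)
After op 1: visible(a) = 7 (pending={}, committed={a=7, b=3, c=2, d=9})

Answer: 7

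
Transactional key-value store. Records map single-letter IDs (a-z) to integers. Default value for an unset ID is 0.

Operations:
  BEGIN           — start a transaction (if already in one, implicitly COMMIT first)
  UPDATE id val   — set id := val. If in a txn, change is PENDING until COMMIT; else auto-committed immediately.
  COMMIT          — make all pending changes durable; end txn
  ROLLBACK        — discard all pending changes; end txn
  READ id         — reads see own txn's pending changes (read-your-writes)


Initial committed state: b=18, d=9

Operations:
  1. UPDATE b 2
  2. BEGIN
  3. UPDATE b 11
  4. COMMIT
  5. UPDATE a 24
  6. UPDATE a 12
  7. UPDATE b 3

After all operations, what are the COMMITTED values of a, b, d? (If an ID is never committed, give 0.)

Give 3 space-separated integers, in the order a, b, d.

Initial committed: {b=18, d=9}
Op 1: UPDATE b=2 (auto-commit; committed b=2)
Op 2: BEGIN: in_txn=True, pending={}
Op 3: UPDATE b=11 (pending; pending now {b=11})
Op 4: COMMIT: merged ['b'] into committed; committed now {b=11, d=9}
Op 5: UPDATE a=24 (auto-commit; committed a=24)
Op 6: UPDATE a=12 (auto-commit; committed a=12)
Op 7: UPDATE b=3 (auto-commit; committed b=3)
Final committed: {a=12, b=3, d=9}

Answer: 12 3 9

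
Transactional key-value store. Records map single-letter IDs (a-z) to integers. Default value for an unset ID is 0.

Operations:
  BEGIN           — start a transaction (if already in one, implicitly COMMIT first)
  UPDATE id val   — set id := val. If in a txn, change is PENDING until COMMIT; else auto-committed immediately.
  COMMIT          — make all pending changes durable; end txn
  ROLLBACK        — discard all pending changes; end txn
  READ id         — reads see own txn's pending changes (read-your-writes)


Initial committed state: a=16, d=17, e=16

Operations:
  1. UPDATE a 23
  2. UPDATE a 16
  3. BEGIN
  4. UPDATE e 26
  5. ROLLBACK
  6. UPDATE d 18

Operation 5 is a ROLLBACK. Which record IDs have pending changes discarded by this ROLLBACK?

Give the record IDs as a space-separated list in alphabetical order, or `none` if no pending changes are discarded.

Initial committed: {a=16, d=17, e=16}
Op 1: UPDATE a=23 (auto-commit; committed a=23)
Op 2: UPDATE a=16 (auto-commit; committed a=16)
Op 3: BEGIN: in_txn=True, pending={}
Op 4: UPDATE e=26 (pending; pending now {e=26})
Op 5: ROLLBACK: discarded pending ['e']; in_txn=False
Op 6: UPDATE d=18 (auto-commit; committed d=18)
ROLLBACK at op 5 discards: ['e']

Answer: e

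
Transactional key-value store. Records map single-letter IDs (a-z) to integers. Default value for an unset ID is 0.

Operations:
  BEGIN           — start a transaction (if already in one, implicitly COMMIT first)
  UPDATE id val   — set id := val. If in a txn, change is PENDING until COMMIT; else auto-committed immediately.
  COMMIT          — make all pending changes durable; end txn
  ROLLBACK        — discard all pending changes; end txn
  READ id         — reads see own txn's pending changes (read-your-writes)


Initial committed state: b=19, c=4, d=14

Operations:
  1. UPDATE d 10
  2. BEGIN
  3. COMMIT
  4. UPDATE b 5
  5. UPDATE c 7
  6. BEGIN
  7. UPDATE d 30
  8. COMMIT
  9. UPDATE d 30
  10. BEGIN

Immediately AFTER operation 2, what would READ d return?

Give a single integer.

Initial committed: {b=19, c=4, d=14}
Op 1: UPDATE d=10 (auto-commit; committed d=10)
Op 2: BEGIN: in_txn=True, pending={}
After op 2: visible(d) = 10 (pending={}, committed={b=19, c=4, d=10})

Answer: 10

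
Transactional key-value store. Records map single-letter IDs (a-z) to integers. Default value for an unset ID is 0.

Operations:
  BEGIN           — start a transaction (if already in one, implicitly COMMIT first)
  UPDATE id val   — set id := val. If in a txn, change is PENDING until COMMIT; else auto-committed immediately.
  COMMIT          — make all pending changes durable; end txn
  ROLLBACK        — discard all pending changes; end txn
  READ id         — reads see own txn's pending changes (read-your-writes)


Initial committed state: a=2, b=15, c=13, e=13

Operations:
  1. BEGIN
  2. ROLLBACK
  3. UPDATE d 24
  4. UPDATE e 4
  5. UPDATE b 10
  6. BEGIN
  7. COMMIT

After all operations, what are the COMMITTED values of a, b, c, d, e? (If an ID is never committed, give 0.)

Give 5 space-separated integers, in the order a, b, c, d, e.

Initial committed: {a=2, b=15, c=13, e=13}
Op 1: BEGIN: in_txn=True, pending={}
Op 2: ROLLBACK: discarded pending []; in_txn=False
Op 3: UPDATE d=24 (auto-commit; committed d=24)
Op 4: UPDATE e=4 (auto-commit; committed e=4)
Op 5: UPDATE b=10 (auto-commit; committed b=10)
Op 6: BEGIN: in_txn=True, pending={}
Op 7: COMMIT: merged [] into committed; committed now {a=2, b=10, c=13, d=24, e=4}
Final committed: {a=2, b=10, c=13, d=24, e=4}

Answer: 2 10 13 24 4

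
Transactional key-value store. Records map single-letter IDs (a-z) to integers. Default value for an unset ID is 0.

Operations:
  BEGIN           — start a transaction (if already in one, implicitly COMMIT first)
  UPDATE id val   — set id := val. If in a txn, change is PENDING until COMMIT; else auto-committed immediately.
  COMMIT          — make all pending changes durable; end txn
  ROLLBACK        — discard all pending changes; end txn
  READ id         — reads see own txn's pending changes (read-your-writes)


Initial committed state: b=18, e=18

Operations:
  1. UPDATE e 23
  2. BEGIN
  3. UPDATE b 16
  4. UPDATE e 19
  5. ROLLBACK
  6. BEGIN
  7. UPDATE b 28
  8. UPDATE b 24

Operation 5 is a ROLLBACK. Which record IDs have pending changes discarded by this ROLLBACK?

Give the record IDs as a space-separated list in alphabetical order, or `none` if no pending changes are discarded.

Answer: b e

Derivation:
Initial committed: {b=18, e=18}
Op 1: UPDATE e=23 (auto-commit; committed e=23)
Op 2: BEGIN: in_txn=True, pending={}
Op 3: UPDATE b=16 (pending; pending now {b=16})
Op 4: UPDATE e=19 (pending; pending now {b=16, e=19})
Op 5: ROLLBACK: discarded pending ['b', 'e']; in_txn=False
Op 6: BEGIN: in_txn=True, pending={}
Op 7: UPDATE b=28 (pending; pending now {b=28})
Op 8: UPDATE b=24 (pending; pending now {b=24})
ROLLBACK at op 5 discards: ['b', 'e']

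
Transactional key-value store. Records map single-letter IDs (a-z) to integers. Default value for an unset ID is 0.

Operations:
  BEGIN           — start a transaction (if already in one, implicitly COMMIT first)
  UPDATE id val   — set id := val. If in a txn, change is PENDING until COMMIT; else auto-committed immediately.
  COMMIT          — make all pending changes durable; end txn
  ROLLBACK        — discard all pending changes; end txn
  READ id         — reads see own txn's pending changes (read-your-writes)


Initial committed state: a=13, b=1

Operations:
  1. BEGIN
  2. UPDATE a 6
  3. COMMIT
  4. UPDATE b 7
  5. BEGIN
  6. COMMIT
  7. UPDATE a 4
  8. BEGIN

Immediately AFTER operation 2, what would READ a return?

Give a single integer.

Initial committed: {a=13, b=1}
Op 1: BEGIN: in_txn=True, pending={}
Op 2: UPDATE a=6 (pending; pending now {a=6})
After op 2: visible(a) = 6 (pending={a=6}, committed={a=13, b=1})

Answer: 6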